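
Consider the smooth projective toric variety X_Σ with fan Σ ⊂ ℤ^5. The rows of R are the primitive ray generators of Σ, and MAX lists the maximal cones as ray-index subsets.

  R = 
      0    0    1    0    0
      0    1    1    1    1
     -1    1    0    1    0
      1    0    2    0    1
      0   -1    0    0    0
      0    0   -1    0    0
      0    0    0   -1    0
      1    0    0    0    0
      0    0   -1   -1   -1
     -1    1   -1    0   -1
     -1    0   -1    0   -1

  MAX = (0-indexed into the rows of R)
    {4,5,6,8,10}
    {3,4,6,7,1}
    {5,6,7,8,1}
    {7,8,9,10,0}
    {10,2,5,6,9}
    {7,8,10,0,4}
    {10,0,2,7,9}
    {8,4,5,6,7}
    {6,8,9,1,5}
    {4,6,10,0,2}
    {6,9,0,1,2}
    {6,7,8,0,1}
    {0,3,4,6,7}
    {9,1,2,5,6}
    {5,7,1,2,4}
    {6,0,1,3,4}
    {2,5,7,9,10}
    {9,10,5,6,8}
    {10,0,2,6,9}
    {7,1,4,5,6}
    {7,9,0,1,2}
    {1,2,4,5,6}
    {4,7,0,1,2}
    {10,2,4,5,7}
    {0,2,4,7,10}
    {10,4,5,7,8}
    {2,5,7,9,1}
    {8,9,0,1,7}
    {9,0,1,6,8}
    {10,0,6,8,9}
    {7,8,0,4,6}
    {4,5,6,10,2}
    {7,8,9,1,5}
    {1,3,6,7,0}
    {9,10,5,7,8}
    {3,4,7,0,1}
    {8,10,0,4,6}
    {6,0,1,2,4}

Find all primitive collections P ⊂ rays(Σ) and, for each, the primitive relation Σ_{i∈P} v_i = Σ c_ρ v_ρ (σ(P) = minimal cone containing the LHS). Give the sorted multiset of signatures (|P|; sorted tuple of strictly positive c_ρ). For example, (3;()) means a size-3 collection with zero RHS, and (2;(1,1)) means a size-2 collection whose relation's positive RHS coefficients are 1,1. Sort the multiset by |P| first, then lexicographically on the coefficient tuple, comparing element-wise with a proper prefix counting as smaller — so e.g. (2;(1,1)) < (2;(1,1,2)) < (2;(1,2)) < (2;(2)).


Δ(Σ) — 11 vertices, 14 min non-faces:

  • {0,5}:  v_{0} + v_{5} = 0  so sig = (2;())
  • {1,10}:  v_{1} + v_{10} = v_{2}  so sig = (2;(1))
  • {2,8}:  v_{2} + v_{8} = v_{9}  so sig = (2;(1))
  • {3,10}:  v_{3} + v_{10} = v_{0}  so sig = (2;(1))
  • {4,9}:  v_{4} + v_{9} = v_{10}  so sig = (2;(1))
  • {2,3}:  v_{2} + v_{3} = v_{0} + v_{1}  so sig = (2;(1,1))
  • {3,8}:  v_{3} + v_{8} = v_{0} + v_{6} + v_{7}  so sig = (2;(1,1,1))
  • {3,9}:  v_{3} + v_{9} = v_{0} + v_{1} + v_{8}  so sig = (2;(1,1,1))
  • {3,5}:  v_{3} + v_{5} = v_{1} + v_{4} + v_{6} + v_{7}  so sig = (2;(1,1,1,1))
  • {1,4,8}:  v_{1} + v_{4} + v_{8} = 0  so sig = (3;())
  • {6,7,10}:  v_{6} + v_{7} + v_{10} = v_{8}  so sig = (3;(1))
  • {2,6,7}:  v_{2} + v_{6} + v_{7} = v_{1} + v_{8}  so sig = (3;(1,1))
  • {6,7,9}:  v_{6} + v_{7} + v_{9} = v_{1} + 2·v_{8}  so sig = (3;(1,2))
  • {0,1,4,6,7}:  v_{0} + v_{1} + v_{4} + v_{6} + v_{7} = v_{3}  so sig = (5;(1))

Signatures (|P|; sorted positive RHS coefficients), sorted:
    (2;())
    (2;(1))
    (2;(1))
    (2;(1))
    (2;(1))
    (2;(1,1))
    (2;(1,1,1))
    (2;(1,1,1))
    (2;(1,1,1,1))
    (3;())
    (3;(1))
    (3;(1,1))
    (3;(1,2))
    (5;(1))


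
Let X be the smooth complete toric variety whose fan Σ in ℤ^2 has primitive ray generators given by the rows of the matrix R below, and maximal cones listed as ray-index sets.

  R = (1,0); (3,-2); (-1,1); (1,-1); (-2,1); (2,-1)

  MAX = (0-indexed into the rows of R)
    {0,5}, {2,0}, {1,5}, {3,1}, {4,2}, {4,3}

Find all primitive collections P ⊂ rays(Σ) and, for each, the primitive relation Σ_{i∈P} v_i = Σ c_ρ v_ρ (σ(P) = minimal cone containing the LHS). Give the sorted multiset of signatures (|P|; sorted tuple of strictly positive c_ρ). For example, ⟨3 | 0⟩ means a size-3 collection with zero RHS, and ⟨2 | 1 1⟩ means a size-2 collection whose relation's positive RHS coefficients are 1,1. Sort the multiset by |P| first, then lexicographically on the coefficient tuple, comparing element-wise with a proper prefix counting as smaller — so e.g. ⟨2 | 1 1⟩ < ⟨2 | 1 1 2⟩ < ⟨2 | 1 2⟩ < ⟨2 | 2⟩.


Primitive collections (9):

  P={2,3}:  v_{2} + v_{3} = 0 ; sig = ⟨2 | 0⟩
  P={4,5}:  v_{4} + v_{5} = 0 ; sig = ⟨2 | 0⟩
  P={0,3}:  v_{0} + v_{3} = v_{5} ; sig = ⟨2 | 1⟩
  P={0,4}:  v_{0} + v_{4} = v_{2} ; sig = ⟨2 | 1⟩
  P={1,2}:  v_{1} + v_{2} = v_{5} ; sig = ⟨2 | 1⟩
  P={1,4}:  v_{1} + v_{4} = v_{3} ; sig = ⟨2 | 1⟩
  P={2,5}:  v_{2} + v_{5} = v_{0} ; sig = ⟨2 | 1⟩
  P={3,5}:  v_{3} + v_{5} = v_{1} ; sig = ⟨2 | 1⟩
  P={0,1}:  v_{0} + v_{1} = 2·v_{5} ; sig = ⟨2 | 2⟩

Hence PRS(X_Σ) =
    ⟨2 | 0⟩
    ⟨2 | 0⟩
    ⟨2 | 1⟩
    ⟨2 | 1⟩
    ⟨2 | 1⟩
    ⟨2 | 1⟩
    ⟨2 | 1⟩
    ⟨2 | 1⟩
    ⟨2 | 2⟩


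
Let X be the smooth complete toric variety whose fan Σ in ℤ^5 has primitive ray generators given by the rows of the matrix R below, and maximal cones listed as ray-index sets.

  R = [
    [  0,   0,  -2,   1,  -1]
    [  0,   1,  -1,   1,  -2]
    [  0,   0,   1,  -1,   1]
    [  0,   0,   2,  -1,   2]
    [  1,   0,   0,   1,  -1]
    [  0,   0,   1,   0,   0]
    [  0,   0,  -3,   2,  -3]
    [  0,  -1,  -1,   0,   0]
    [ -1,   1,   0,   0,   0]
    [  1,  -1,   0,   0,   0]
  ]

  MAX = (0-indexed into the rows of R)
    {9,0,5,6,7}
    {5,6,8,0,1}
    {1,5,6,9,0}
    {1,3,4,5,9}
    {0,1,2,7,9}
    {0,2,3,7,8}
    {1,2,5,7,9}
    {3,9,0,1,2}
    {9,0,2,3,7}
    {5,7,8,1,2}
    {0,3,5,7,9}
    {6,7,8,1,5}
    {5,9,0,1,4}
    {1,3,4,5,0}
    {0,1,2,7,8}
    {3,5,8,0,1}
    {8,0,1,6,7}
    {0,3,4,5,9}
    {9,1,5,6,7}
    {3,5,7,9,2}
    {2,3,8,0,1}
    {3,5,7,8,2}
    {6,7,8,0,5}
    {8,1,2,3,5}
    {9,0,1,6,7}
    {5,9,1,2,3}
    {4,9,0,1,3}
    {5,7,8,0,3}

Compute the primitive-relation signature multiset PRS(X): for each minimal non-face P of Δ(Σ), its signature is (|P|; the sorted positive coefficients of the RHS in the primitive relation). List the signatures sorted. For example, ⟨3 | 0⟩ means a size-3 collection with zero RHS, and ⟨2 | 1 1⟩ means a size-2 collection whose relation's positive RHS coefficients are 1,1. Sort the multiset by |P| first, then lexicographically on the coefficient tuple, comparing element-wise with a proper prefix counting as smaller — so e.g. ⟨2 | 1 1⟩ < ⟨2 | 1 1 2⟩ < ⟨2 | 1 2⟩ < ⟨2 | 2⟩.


Σ has 11 primitive collections:

  P = {8,9}:  v_{8} + v_{9} = 0  →  sig = ⟨2 | 0⟩
  P = {2,6}:  v_{2} + v_{6} = v_{1} + v_{7}  →  sig = ⟨2 | 1 1⟩
  P = {3,6}:  v_{3} + v_{6} = v_{0} + v_{5}  →  sig = ⟨2 | 1 1⟩
  P = {2,4}:  v_{2} + v_{4} = v_{1} + v_{3} + v_{9}  →  sig = ⟨2 | 1 1 1⟩
  P = {4,7}:  v_{4} + v_{7} = v_{0} + v_{5} + v_{9}  →  sig = ⟨2 | 1 1 1⟩
  P = {4,8}:  v_{4} + v_{8} = v_{0} + v_{1} + v_{3} + v_{5}  →  sig = ⟨2 | 1 1 1 1⟩
  P = {4,6}:  v_{4} + v_{6} = 2·v_{0} + v_{1} + 2·v_{5} + v_{9}  →  sig = ⟨2 | 1 1 2 2⟩
  P = {0,2,5}:  v_{0} + v_{2} + v_{5} = 0  →  sig = ⟨3 | 0⟩
  P = {1,3,7}:  v_{1} + v_{3} + v_{7} = 0  →  sig = ⟨3 | 0⟩
  P = {0,1,5,7}:  v_{0} + v_{1} + v_{5} + v_{7} = v_{6}  →  sig = ⟨4 | 1⟩
  P = {0,1,3,5,9}:  v_{0} + v_{1} + v_{3} + v_{5} + v_{9} = v_{4}  →  sig = ⟨5 | 1⟩

Sorted signature multiset PRS(X):
    ⟨2 | 0⟩
    ⟨2 | 1 1⟩
    ⟨2 | 1 1⟩
    ⟨2 | 1 1 1⟩
    ⟨2 | 1 1 1⟩
    ⟨2 | 1 1 1 1⟩
    ⟨2 | 1 1 2 2⟩
    ⟨3 | 0⟩
    ⟨3 | 0⟩
    ⟨4 | 1⟩
    ⟨5 | 1⟩


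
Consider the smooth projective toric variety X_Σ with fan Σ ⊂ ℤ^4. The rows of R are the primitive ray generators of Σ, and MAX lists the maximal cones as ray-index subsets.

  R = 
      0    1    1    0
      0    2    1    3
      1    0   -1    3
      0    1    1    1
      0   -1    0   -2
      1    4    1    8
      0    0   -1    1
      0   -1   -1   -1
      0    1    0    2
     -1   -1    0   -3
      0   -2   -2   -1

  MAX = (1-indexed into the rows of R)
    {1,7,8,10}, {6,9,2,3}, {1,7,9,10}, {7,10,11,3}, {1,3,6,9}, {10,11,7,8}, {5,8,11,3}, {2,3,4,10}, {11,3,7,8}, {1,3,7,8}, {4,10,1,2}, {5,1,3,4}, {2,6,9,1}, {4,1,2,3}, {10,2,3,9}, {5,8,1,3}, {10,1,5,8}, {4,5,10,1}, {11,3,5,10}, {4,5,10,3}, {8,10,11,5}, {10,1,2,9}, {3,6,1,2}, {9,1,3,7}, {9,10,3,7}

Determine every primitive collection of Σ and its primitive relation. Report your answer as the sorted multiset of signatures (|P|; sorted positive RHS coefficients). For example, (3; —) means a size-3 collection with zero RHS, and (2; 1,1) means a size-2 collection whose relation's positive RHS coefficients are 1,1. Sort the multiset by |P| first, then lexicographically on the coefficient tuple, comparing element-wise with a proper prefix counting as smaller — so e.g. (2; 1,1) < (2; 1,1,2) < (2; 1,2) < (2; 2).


The 22 primitive collections of Σ (r=11, n=4):

  • {4,8}:  v_{4} + v_{8} = 0 — sig = (2; —)
  • {5,9}:  v_{5} + v_{9} = 0 — sig = (2; —)
  • {1,11}:  v_{1} + v_{11} = v_{8} — sig = (2; 1)
  • {2,5}:  v_{2} + v_{5} = v_{4} — sig = (2; 1)
  • {2,8}:  v_{2} + v_{8} = v_{9} — sig = (2; 1)
  • {4,7}:  v_{4} + v_{7} = v_{9} — sig = (2; 1)
  • {4,9}:  v_{4} + v_{9} = v_{2} — sig = (2; 1)
  • {5,7}:  v_{5} + v_{7} = v_{8} — sig = (2; 1)
  • {8,9}:  v_{8} + v_{9} = v_{7} — sig = (2; 1)
  • {4,11}:  v_{4} + v_{11} = v_{3} + v_{10} — sig = (2; 1,1)
  • {6,10}:  v_{6} + v_{10} = v_{2} + v_{9} — sig = (2; 1,1)
  • {2,11}:  v_{2} + v_{11} = v_{3} + v_{9} + v_{10} — sig = (2; 1,1,1)
  • {5,6}:  v_{5} + v_{6} = v_{1} + v_{2} + v_{3} — sig = (2; 1,1,1)
  • {9,11}:  v_{9} + v_{11} = v_{3} + v_{7} + v_{10} — sig = (2; 1,1,1)
  • {4,6}:  v_{4} + v_{6} = v_{1} + 2·v_{2} + v_{3} — sig = (2; 1,1,2)
  • {6,8}:  v_{6} + v_{8} = v_{1} + v_{3} + 2·v_{9} — sig = (2; 1,1,2)
  • {6,7}:  v_{6} + v_{7} = v_{1} + v_{3} + 3·v_{9} — sig = (2; 1,1,3)
  • {6,11}:  v_{6} + v_{11} = v_{3} + 2·v_{9} — sig = (2; 1,2)
  • {2,7}:  v_{2} + v_{7} = 2·v_{9} — sig = (2; 2)
  • {1,3,10}:  v_{1} + v_{3} + v_{10} = 0 — sig = (3; —)
  • {3,8,10}:  v_{3} + v_{8} + v_{10} = v_{11} — sig = (3; 1)
  • {1,2,3,9}:  v_{1} + v_{2} + v_{3} + v_{9} = v_{6} — sig = (4; 1)

so the primitive-relation signature multiset is
[(2; —), (2; —), (2; 1), (2; 1), (2; 1), (2; 1), (2; 1), (2; 1), (2; 1), (2; 1,1), (2; 1,1), (2; 1,1,1), (2; 1,1,1), (2; 1,1,1), (2; 1,1,2), (2; 1,1,2), (2; 1,1,3), (2; 1,2), (2; 2), (3; —), (3; 1), (4; 1)]


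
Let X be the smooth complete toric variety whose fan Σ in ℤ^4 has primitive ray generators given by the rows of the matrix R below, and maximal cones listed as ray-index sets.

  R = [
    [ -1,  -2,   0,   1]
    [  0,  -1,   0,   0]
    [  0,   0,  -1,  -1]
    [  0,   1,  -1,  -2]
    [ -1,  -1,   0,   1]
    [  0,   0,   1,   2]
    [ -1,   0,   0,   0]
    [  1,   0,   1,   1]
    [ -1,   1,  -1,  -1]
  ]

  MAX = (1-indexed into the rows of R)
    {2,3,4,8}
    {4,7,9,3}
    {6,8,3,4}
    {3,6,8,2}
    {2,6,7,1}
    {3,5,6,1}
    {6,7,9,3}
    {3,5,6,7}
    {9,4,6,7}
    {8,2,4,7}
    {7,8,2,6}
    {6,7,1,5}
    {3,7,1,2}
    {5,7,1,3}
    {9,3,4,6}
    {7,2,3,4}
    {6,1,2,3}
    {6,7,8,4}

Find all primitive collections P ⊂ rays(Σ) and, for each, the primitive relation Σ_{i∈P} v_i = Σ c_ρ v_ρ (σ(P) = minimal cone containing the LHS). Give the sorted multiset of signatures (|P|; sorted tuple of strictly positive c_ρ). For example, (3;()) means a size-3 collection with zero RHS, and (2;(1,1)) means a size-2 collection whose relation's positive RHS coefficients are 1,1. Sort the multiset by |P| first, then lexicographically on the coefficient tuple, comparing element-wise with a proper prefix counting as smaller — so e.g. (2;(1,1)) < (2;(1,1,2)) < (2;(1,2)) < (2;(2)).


Primitive collections (14):

  {2,5}:  v_{2} + v_{5} = v_{1}  ⟹  sig = (2;(1))
  {2,9}:  v_{2} + v_{9} = v_{3} + v_{7}  ⟹  sig = (2;(1,1))
  {4,5}:  v_{4} + v_{5} = v_{3} + v_{7}  ⟹  sig = (2;(1,1))
  {5,8}:  v_{5} + v_{8} = v_{2} + v_{6}  ⟹  sig = (2;(1,1))
  {8,9}:  v_{8} + v_{9} = v_{4} + v_{6}  ⟹  sig = (2;(1,1))
  {1,4}:  v_{1} + v_{4} = v_{2} + v_{3} + v_{7}  ⟹  sig = (2;(1,1,1))
  {1,9}:  v_{1} + v_{9} = v_{3} + v_{5} + v_{7}  ⟹  sig = (2;(1,1,1))
  {1,8}:  v_{1} + v_{8} = 2·v_{2} + v_{6}  ⟹  sig = (2;(1,2))
  {5,9}:  v_{5} + v_{9} = 2·v_{3} + v_{6} + 2·v_{7}  ⟹  sig = (2;(1,2,2))
  {2,4,6}:  v_{2} + v_{4} + v_{6} = 0  ⟹  sig = (3;())
  {3,7,8}:  v_{3} + v_{7} + v_{8} = 0  ⟹  sig = (3;())
  {2,3,6,7}:  v_{2} + v_{3} + v_{6} + v_{7} = v_{5}  ⟹  sig = (4;(1))
  {3,4,6,7}:  v_{3} + v_{4} + v_{6} + v_{7} = v_{9}  ⟹  sig = (4;(1))
  {1,3,6,7}:  v_{1} + v_{3} + v_{6} + v_{7} = 2·v_{5}  ⟹  sig = (4;(2))

so the primitive-relation signature multiset is
    (2;(1))
    (2;(1,1))
    (2;(1,1))
    (2;(1,1))
    (2;(1,1))
    (2;(1,1,1))
    (2;(1,1,1))
    (2;(1,2))
    (2;(1,2,2))
    (3;())
    (3;())
    (4;(1))
    (4;(1))
    (4;(2))


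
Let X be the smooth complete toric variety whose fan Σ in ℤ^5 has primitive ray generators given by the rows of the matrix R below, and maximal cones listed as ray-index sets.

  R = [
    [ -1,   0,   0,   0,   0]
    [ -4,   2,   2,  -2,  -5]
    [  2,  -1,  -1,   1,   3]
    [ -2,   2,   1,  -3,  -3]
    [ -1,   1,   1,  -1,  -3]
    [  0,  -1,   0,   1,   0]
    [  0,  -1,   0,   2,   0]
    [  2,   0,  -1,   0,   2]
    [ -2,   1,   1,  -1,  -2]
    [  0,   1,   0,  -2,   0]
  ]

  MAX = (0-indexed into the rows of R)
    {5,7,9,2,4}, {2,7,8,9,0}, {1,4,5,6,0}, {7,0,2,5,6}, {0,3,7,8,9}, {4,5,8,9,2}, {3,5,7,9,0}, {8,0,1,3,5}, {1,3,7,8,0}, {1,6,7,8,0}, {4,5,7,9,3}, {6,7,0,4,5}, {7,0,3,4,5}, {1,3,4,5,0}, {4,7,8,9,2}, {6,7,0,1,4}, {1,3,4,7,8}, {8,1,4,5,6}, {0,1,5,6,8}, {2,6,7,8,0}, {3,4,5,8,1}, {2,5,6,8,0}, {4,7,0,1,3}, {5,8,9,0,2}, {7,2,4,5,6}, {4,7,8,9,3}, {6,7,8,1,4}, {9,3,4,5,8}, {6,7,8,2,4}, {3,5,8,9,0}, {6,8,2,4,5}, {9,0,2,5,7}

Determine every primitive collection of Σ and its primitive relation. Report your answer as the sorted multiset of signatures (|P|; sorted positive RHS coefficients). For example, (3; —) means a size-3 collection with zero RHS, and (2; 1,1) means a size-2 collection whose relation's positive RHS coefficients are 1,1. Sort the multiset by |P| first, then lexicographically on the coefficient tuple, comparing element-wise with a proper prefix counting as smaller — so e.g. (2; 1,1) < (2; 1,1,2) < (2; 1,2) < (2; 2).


10 minimal non-faces of Δ(Σ) (on 10 rays):

  P={6,9}:  v_{6} + v_{9} = 0 — sig = (2; —)
  P={1,2}:  v_{1} + v_{2} = v_{8} — sig = (2; 1)
  P={2,3}:  v_{2} + v_{3} = v_{9} — sig = (2; 1)
  P={1,9}:  v_{1} + v_{9} = v_{3} + v_{8} — sig = (2; 1,1)
  P={3,6}:  v_{3} + v_{6} = v_{0} + v_{4} — sig = (2; 1,1)
  P={0,2,4}:  v_{0} + v_{2} + v_{4} = 0 — sig = (3; —)
  P={5,7,8}:  v_{5} + v_{7} + v_{8} = 0 — sig = (3; —)
  P={0,4,8}:  v_{0} + v_{4} + v_{8} = v_{1} — sig = (3; 1)
  P={0,4,9}:  v_{0} + v_{4} + v_{9} = v_{3} — sig = (3; 1)
  P={1,5,7}:  v_{1} + v_{5} + v_{7} = v_{0} + v_{4} — sig = (3; 1,1)

Signatures (|P|; sorted positive RHS coefficients), sorted:
    (2; —)
    (2; 1)
    (2; 1)
    (2; 1,1)
    (2; 1,1)
    (3; —)
    (3; —)
    (3; 1)
    (3; 1)
    (3; 1,1)


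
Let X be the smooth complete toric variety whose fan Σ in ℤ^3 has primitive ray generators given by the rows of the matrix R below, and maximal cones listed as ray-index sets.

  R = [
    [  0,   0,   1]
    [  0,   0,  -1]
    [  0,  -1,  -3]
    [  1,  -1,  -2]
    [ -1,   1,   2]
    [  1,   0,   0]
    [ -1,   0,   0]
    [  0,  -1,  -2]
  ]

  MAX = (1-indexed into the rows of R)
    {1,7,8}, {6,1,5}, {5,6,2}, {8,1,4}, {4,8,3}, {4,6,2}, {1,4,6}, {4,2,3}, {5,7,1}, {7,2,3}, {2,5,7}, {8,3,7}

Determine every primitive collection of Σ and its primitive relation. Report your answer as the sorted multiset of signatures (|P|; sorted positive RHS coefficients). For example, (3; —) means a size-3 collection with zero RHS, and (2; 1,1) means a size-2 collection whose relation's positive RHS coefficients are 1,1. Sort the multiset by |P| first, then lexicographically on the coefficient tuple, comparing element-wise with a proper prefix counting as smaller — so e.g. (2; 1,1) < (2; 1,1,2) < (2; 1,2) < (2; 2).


Minimal non-faces — 10 found among 8 rays, 12 max cones:

  P={1,2}:  v_{1} + v_{2} = 0  so sig = (2; —)
  P={4,5}:  v_{4} + v_{5} = 0  so sig = (2; —)
  P={6,7}:  v_{6} + v_{7} = 0  so sig = (2; —)
  P={1,3}:  v_{1} + v_{3} = v_{8}  so sig = (2; 1)
  P={2,8}:  v_{2} + v_{8} = v_{3}  so sig = (2; 1)
  P={4,7}:  v_{4} + v_{7} = v_{8}  so sig = (2; 1)
  P={5,8}:  v_{5} + v_{8} = v_{7}  so sig = (2; 1)
  P={6,8}:  v_{6} + v_{8} = v_{4}  so sig = (2; 1)
  P={3,5}:  v_{3} + v_{5} = v_{2} + v_{7}  so sig = (2; 1,1)
  P={3,6}:  v_{3} + v_{6} = v_{2} + v_{4}  so sig = (2; 1,1)

Signatures (|P|; sorted positive RHS coefficients), sorted:
{ (2; —) ×3,  (2; 1) ×5,  (2; 1,1) ×2 }


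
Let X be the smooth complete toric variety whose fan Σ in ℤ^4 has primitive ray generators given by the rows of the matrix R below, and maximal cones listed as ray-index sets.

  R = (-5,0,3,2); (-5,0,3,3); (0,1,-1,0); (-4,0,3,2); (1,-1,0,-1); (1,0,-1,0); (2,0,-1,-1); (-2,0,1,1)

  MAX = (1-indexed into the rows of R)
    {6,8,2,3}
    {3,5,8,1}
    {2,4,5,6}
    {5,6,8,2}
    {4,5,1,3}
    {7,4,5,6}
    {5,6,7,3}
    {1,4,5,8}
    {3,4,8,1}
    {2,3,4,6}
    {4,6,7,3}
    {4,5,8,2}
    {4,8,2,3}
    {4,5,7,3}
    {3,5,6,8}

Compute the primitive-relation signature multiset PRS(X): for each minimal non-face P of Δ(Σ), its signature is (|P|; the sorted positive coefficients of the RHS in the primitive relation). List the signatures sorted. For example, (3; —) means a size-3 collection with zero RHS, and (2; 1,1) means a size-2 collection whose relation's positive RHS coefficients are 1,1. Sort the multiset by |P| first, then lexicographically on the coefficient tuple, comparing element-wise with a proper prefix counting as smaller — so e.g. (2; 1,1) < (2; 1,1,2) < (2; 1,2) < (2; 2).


Σ has 9 primitive collections:

  P = {7,8}:  v_{7} + v_{8} = 0  ⟹  sig = (2; —)
  P = {2,7}:  v_{2} + v_{7} = v_{4} + v_{6}  ⟹  sig = (2; 1,1)
  P = {1,7}:  v_{1} + v_{7} = v_{3} + v_{4} + v_{5}  ⟹  sig = (2; 1,1,1)
  P = {1,2}:  v_{1} + v_{2} = v_{4} + 3·v_{8}  ⟹  sig = (2; 1,3)
  P = {1,6}:  v_{1} + v_{6} = 2·v_{8}  ⟹  sig = (2; 2)
  P = {4,6,8}:  v_{4} + v_{6} + v_{8} = v_{2}  ⟹  sig = (3; 1)
  P = {2,3,5}:  v_{2} + v_{3} + v_{5} = 2·v_{8}  ⟹  sig = (3; 2)
  P = {3,4,5,6}:  v_{3} + v_{4} + v_{5} + v_{6} = v_{8}  ⟹  sig = (4; 1)
  P = {3,4,5,8}:  v_{3} + v_{4} + v_{5} + v_{8} = v_{1}  ⟹  sig = (4; 1)

Hence PRS(X_Σ) =
{ (2; —),  (2; 1,1),  (2; 1,1,1),  (2; 1,3),  (2; 2),  (3; 1),  (3; 2),  (4; 1) ×2 }


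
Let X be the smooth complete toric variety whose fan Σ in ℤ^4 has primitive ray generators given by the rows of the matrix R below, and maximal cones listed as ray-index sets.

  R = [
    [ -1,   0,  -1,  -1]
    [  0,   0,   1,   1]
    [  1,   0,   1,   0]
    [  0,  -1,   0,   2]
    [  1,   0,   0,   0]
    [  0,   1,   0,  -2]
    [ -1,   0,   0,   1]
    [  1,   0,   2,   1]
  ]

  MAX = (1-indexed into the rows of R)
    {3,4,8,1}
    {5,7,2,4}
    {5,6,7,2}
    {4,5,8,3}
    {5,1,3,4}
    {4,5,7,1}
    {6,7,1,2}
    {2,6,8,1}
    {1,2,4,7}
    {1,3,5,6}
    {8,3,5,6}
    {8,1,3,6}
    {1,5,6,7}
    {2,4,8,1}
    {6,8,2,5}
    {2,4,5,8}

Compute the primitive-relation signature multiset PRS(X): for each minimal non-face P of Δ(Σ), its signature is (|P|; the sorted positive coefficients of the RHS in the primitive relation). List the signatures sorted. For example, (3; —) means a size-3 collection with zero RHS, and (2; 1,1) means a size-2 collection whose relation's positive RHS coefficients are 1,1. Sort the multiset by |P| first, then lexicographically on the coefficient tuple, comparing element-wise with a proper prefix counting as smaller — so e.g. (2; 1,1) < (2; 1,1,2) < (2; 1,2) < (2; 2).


Minimal non-faces — 6 found among 8 rays, 16 max cones:

  {4,6}:  v_{4} + v_{6} = 0  ⇒ sig = (2; —)
  {2,3}:  v_{2} + v_{3} = v_{8}  ⇒ sig = (2; 1)
  {3,7}:  v_{3} + v_{7} = v_{2}  ⇒ sig = (2; 1)
  {7,8}:  v_{7} + v_{8} = 2·v_{2}  ⇒ sig = (2; 2)
  {1,2,5}:  v_{1} + v_{2} + v_{5} = 0  ⇒ sig = (3; —)
  {1,5,8}:  v_{1} + v_{5} + v_{8} = v_{3}  ⇒ sig = (3; 1)

Signatures (|P|; sorted positive RHS coefficients), sorted:
    (2; —)
    (2; 1)
    (2; 1)
    (2; 2)
    (3; —)
    (3; 1)


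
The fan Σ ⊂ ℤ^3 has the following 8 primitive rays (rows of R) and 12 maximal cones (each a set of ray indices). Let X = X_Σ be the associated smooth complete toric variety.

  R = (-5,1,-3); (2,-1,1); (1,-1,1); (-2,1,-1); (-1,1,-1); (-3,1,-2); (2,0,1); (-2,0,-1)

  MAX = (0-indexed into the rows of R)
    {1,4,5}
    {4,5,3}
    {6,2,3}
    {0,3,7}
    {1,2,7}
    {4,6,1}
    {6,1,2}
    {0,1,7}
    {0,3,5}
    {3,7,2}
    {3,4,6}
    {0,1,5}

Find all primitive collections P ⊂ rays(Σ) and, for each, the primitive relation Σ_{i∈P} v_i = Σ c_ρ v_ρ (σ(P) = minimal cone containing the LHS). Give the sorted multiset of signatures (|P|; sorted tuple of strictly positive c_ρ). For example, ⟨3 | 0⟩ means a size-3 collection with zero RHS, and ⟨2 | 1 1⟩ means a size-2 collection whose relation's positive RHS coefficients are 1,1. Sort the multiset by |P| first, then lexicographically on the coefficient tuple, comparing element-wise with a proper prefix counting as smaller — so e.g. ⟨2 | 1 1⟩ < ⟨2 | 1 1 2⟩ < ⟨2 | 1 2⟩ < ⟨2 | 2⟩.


The 10 primitive collections of Σ (r=8, n=3):

  P={1,3}:  v_{1} + v_{3} = 0 — sig = ⟨2 | 0⟩
  P={2,4}:  v_{2} + v_{4} = 0 — sig = ⟨2 | 0⟩
  P={6,7}:  v_{6} + v_{7} = 0 — sig = ⟨2 | 0⟩
  P={0,6}:  v_{0} + v_{6} = v_{5} — sig = ⟨2 | 1⟩
  P={2,5}:  v_{2} + v_{5} = v_{7} — sig = ⟨2 | 1⟩
  P={4,7}:  v_{4} + v_{7} = v_{5} — sig = ⟨2 | 1⟩
  P={5,6}:  v_{5} + v_{6} = v_{4} — sig = ⟨2 | 1⟩
  P={5,7}:  v_{5} + v_{7} = v_{0} — sig = ⟨2 | 1⟩
  P={0,2}:  v_{0} + v_{2} = 2·v_{7} — sig = ⟨2 | 2⟩
  P={0,4}:  v_{0} + v_{4} = 2·v_{5} — sig = ⟨2 | 2⟩

so the primitive-relation signature multiset is
    |P|=2: 10 collections, coeffs (), (), (), (1), (1), (1), (1), (1), (2), (2)


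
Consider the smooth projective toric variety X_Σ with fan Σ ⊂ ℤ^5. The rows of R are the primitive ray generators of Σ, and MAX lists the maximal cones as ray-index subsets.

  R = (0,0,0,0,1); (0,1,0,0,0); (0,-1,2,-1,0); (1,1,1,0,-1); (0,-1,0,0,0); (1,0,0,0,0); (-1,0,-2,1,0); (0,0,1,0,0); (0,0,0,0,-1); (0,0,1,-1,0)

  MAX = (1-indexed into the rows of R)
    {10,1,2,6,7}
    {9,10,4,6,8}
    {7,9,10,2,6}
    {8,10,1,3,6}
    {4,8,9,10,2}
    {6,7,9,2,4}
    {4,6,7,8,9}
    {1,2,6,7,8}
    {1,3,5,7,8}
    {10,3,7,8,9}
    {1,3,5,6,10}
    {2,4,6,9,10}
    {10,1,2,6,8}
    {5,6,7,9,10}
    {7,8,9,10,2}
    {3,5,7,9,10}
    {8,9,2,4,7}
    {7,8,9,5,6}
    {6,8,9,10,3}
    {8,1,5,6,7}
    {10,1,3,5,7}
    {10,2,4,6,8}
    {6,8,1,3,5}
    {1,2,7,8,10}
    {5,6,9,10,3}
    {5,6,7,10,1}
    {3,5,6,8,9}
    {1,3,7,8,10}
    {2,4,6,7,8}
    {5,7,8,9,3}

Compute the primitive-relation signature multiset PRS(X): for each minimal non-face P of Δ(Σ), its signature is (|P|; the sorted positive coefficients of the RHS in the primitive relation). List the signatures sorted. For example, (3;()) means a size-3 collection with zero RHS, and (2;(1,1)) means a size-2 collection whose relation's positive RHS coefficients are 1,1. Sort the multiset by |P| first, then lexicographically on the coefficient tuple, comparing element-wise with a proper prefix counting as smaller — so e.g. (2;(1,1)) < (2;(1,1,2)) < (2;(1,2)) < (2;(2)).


Σ has 11 primitive collections:

  P={1,9}:  v_{1} + v_{9} = 0  so sig = (2;())
  P={2,5}:  v_{2} + v_{5} = 0  so sig = (2;())
  P={2,3}:  v_{2} + v_{3} = v_{8} + v_{10}  so sig = (2;(1,1))
  P={1,4}:  v_{1} + v_{4} = v_{2} + v_{6} + v_{8}  so sig = (2;(1,1,1))
  P={4,5}:  v_{4} + v_{5} = v_{6} + v_{8} + v_{9}  so sig = (2;(1,1,1))
  P={3,4}:  v_{3} + v_{4} = v_{6} + 2·v_{8} + v_{9} + v_{10}  so sig = (2;(1,1,1,2))
  P={3,6,7}:  v_{3} + v_{6} + v_{7} = v_{5}  so sig = (3;(1))
  P={5,8,10}:  v_{5} + v_{8} + v_{10} = v_{3}  so sig = (3;(1))
  P={4,7,10}:  v_{4} + v_{7} + v_{10} = v_{2} + v_{9}  so sig = (3;(1,1))
  P={6,7,8,10}:  v_{6} + v_{7} + v_{8} + v_{10} = 0  so sig = (4;())
  P={2,6,8,9}:  v_{2} + v_{6} + v_{8} + v_{9} = v_{4}  so sig = (4;(1))

Signatures (|P|; sorted positive RHS coefficients), sorted:
[(2;()), (2;()), (2;(1,1)), (2;(1,1,1)), (2;(1,1,1)), (2;(1,1,1,2)), (3;(1)), (3;(1)), (3;(1,1)), (4;()), (4;(1))]


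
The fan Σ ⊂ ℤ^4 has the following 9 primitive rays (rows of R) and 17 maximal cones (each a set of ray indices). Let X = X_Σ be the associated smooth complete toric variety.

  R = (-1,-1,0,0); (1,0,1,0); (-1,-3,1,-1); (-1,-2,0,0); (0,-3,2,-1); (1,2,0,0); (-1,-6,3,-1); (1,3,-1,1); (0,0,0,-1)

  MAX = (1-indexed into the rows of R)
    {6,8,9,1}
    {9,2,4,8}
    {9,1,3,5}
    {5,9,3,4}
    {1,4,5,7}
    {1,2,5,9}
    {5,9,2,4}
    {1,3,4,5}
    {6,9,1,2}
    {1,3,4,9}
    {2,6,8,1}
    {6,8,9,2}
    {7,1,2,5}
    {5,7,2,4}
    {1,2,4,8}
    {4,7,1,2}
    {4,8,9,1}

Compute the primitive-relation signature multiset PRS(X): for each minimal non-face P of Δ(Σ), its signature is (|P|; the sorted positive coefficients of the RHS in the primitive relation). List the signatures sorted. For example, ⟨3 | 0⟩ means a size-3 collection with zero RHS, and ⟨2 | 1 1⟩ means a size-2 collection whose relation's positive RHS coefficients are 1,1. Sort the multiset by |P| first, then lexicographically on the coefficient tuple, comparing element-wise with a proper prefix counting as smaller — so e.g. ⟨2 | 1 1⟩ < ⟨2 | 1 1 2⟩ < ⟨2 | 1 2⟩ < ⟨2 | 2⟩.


|primitive collections| = 14. Relations:

  P = {3,8}:  v_{3} + v_{8} = 0 ; sig = ⟨2 | 0⟩
  P = {4,6}:  v_{4} + v_{6} = 0 ; sig = ⟨2 | 0⟩
  P = {2,3}:  v_{2} + v_{3} = v_{5} ; sig = ⟨2 | 1⟩
  P = {5,8}:  v_{5} + v_{8} = v_{2} ; sig = ⟨2 | 1⟩
  P = {7,9}:  v_{7} + v_{9} = v_{3} + v_{5} ; sig = ⟨2 | 1 1⟩
  P = {3,6}:  v_{3} + v_{6} = v_{1} + v_{2} + v_{9} ; sig = ⟨2 | 1 1 1⟩
  P = {6,7}:  v_{6} + v_{7} = v_{1} + v_{2} + v_{5} ; sig = ⟨2 | 1 1 1⟩
  P = {3,7}:  v_{3} + v_{7} = v_{1} + v_{4} + 2·v_{5} ; sig = ⟨2 | 1 1 2⟩
  P = {5,6}:  v_{5} + v_{6} = v_{1} + 2·v_{2} + v_{9} ; sig = ⟨2 | 1 1 2⟩
  P = {7,8}:  v_{7} + v_{8} = v_{1} + 2·v_{2} + v_{4} ; sig = ⟨2 | 1 1 2⟩
  P = {1,2,4,5}:  v_{1} + v_{2} + v_{4} + v_{5} = v_{7} ; sig = ⟨4 | 1⟩
  P = {1,2,4,9}:  v_{1} + v_{2} + v_{4} + v_{9} = v_{3} ; sig = ⟨4 | 1⟩
  P = {1,2,8,9}:  v_{1} + v_{2} + v_{8} + v_{9} = v_{6} ; sig = ⟨4 | 1⟩
  P = {1,4,5,9}:  v_{1} + v_{4} + v_{5} + v_{9} = 2·v_{3} ; sig = ⟨4 | 2⟩

Hence PRS(X_Σ) =
{ ⟨2 | 0⟩ ×2,  ⟨2 | 1⟩ ×2,  ⟨2 | 1 1⟩,  ⟨2 | 1 1 1⟩ ×2,  ⟨2 | 1 1 2⟩ ×3,  ⟨4 | 1⟩ ×3,  ⟨4 | 2⟩ }


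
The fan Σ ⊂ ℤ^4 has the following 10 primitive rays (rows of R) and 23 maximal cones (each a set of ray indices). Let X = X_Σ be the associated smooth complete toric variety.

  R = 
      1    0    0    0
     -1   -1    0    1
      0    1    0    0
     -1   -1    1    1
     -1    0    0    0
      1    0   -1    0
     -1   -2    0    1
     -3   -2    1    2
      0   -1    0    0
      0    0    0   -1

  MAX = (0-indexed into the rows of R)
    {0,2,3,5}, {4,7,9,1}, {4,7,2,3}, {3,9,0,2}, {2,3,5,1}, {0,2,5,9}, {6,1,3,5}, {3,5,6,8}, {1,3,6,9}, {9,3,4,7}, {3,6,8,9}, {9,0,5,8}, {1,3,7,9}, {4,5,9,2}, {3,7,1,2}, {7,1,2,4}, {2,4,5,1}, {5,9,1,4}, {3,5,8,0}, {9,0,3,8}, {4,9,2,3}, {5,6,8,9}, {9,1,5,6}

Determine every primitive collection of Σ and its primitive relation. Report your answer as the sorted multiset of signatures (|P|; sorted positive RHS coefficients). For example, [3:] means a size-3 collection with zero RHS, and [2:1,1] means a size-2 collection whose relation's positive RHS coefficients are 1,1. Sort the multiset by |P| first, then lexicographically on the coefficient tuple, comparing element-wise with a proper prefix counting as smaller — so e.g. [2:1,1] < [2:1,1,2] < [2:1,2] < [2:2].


The 17 primitive collections of Σ (r=10, n=4):

  P = {0,4}:  v_{0} + v_{4} = 0  ⇒ sig = [2:]
  P = {2,8}:  v_{2} + v_{8} = 0  ⇒ sig = [2:]
  P = {1,8}:  v_{1} + v_{8} = v_{6}  ⇒ sig = [2:1]
  P = {2,6}:  v_{2} + v_{6} = v_{1}  ⇒ sig = [2:1]
  P = {0,1}:  v_{0} + v_{1} = v_{3} + v_{5}  ⇒ sig = [2:1,1]
  P = {0,7}:  v_{0} + v_{7} = v_{1} + v_{3}  ⇒ sig = [2:1,1]
  P = {4,8}:  v_{4} + v_{8} = v_{1} + v_{9}  ⇒ sig = [2:1,1]
  P = {0,6}:  v_{0} + v_{6} = v_{3} + v_{5} + v_{8}  ⇒ sig = [2:1,1,1]
  P = {7,8}:  v_{7} + v_{8} = 2·v_{1} + v_{3} + v_{9}  ⇒ sig = [2:1,1,2]
  P = {6,7}:  v_{6} + v_{7} = 3·v_{1} + v_{3} + v_{9}  ⇒ sig = [2:1,1,3]
  P = {4,6}:  v_{4} + v_{6} = 2·v_{1} + v_{9}  ⇒ sig = [2:1,2]
  P = {5,7}:  v_{5} + v_{7} = 2·v_{1}  ⇒ sig = [2:2]
  P = {1,2,9}:  v_{1} + v_{2} + v_{9} = v_{4}  ⇒ sig = [3:1]
  P = {1,3,4}:  v_{1} + v_{3} + v_{4} = v_{7}  ⇒ sig = [3:1]
  P = {3,4,5}:  v_{3} + v_{4} + v_{5} = v_{1}  ⇒ sig = [3:1]
  P = {3,5,9}:  v_{3} + v_{5} + v_{9} = v_{8}  ⇒ sig = [3:1]
  P = {2,7,9}:  v_{2} + v_{7} + v_{9} = v_{3} + 2·v_{4}  ⇒ sig = [3:1,2]

Hence PRS(X_Σ) =
    |P|=2: 12 collections, coeffs (), (), (1), (1), (1,1), (1,1), (1,1), (1,1,1), (1,1,2), (1,1,3), (1,2), (2)
    |P|=3: 5 collections, coeffs (1), (1), (1), (1), (1,2)


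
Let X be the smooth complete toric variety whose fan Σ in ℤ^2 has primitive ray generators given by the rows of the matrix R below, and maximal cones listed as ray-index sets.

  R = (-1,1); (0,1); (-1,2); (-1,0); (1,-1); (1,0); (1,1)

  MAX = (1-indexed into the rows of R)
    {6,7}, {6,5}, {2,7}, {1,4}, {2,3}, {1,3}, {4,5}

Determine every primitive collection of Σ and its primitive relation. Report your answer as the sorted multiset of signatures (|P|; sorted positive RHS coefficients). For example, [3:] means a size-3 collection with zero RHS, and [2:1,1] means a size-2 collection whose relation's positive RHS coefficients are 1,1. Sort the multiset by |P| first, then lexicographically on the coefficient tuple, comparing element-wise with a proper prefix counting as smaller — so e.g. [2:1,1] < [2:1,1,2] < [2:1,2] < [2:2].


14 minimal non-faces of Δ(Σ) (on 7 rays):

  • {1,5}:  v_{1} + v_{5} = 0 — sig = [2:]
  • {4,6}:  v_{4} + v_{6} = 0 — sig = [2:]
  • {1,2}:  v_{1} + v_{2} = v_{3} — sig = [2:1]
  • {1,6}:  v_{1} + v_{6} = v_{2} — sig = [2:1]
  • {2,4}:  v_{2} + v_{4} = v_{1} — sig = [2:1]
  • {2,5}:  v_{2} + v_{5} = v_{6} — sig = [2:1]
  • {2,6}:  v_{2} + v_{6} = v_{7} — sig = [2:1]
  • {3,5}:  v_{3} + v_{5} = v_{2} — sig = [2:1]
  • {4,7}:  v_{4} + v_{7} = v_{2} — sig = [2:1]
  • {1,7}:  v_{1} + v_{7} = 2·v_{2} — sig = [2:2]
  • {3,4}:  v_{3} + v_{4} = 2·v_{1} — sig = [2:2]
  • {3,6}:  v_{3} + v_{6} = 2·v_{2} — sig = [2:2]
  • {5,7}:  v_{5} + v_{7} = 2·v_{6} — sig = [2:2]
  • {3,7}:  v_{3} + v_{7} = 3·v_{2} — sig = [2:3]

Signatures (|P|; sorted positive RHS coefficients), sorted:
    [2:]
    [2:]
    [2:1]
    [2:1]
    [2:1]
    [2:1]
    [2:1]
    [2:1]
    [2:1]
    [2:2]
    [2:2]
    [2:2]
    [2:2]
    [2:3]


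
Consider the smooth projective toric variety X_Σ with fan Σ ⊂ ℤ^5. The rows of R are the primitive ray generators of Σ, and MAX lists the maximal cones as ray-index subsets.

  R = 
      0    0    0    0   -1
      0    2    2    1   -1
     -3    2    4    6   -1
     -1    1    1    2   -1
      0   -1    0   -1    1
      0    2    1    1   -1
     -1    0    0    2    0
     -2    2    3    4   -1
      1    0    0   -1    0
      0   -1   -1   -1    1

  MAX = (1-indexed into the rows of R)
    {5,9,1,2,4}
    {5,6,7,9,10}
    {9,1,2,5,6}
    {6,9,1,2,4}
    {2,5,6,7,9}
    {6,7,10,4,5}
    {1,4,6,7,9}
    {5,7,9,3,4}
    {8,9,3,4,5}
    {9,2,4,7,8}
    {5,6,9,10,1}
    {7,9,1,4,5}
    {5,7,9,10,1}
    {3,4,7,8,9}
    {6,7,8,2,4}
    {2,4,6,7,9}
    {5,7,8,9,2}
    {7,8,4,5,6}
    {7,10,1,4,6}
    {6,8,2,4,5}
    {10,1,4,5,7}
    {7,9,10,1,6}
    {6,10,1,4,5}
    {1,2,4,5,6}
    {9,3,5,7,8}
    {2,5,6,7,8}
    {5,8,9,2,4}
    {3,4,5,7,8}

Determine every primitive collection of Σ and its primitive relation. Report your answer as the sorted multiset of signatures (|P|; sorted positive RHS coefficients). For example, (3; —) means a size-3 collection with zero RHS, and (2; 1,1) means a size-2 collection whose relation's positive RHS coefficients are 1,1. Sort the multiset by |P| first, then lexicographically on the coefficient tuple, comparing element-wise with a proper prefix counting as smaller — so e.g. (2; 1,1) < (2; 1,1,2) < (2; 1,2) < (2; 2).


Δ(Σ) — 10 vertices, 14 min non-faces:

  {2,10}:  v_{2} + v_{10} = v_{5} + v_{6} — sig = (2; 1,1)
  {3,6}:  v_{3} + v_{6} = v_{2} + v_{7} + v_{8} — sig = (2; 1,1,1)
  {3,10}:  v_{3} + v_{10} = v_{5} + v_{7} + v_{8} — sig = (2; 1,1,1)
  {8,10}:  v_{8} + v_{10} = v_{4} + 2·v_{5} + v_{6} + v_{7} — sig = (2; 1,1,1,2)
  {1,8}:  v_{1} + v_{8} = 3·v_{4} + v_{5} + v_{9} — sig = (2; 1,1,3)
  {2,3}:  v_{2} + v_{3} = 2·v_{8} + v_{9} — sig = (2; 1,2)
  {1,3}:  v_{1} + v_{3} = 4·v_{4} + 2·v_{5} + v_{7} + 2·v_{9} — sig = (2; 1,2,2,4)
  {4,9,10}:  v_{4} + v_{9} + v_{10} = 0 — sig = (3; —)
  {1,2,7}:  v_{1} + v_{2} + v_{7} = 2·v_{4} + v_{9} — sig = (3; 1,2)
  {6,8,9}:  v_{6} + v_{8} + v_{9} = 2·v_{2} + v_{7} — sig = (3; 1,2)
  {1,5,6,7}:  v_{1} + v_{5} + v_{6} + v_{7} = v_{4} — sig = (4; 1)
  {2,4,5,7}:  v_{2} + v_{4} + v_{5} + v_{7} = v_{8} — sig = (4; 1)
  {4,5,6,9}:  v_{4} + v_{5} + v_{6} + v_{9} = v_{2} — sig = (4; 1)
  {4,5,7,8,9}:  v_{4} + v_{5} + v_{7} + v_{8} + v_{9} = v_{3} — sig = (5; 1)

so the primitive-relation signature multiset is
{ (2; 1,1),  (2; 1,1,1) ×2,  (2; 1,1,1,2),  (2; 1,1,3),  (2; 1,2),  (2; 1,2,2,4),  (3; —),  (3; 1,2) ×2,  (4; 1) ×3,  (5; 1) }


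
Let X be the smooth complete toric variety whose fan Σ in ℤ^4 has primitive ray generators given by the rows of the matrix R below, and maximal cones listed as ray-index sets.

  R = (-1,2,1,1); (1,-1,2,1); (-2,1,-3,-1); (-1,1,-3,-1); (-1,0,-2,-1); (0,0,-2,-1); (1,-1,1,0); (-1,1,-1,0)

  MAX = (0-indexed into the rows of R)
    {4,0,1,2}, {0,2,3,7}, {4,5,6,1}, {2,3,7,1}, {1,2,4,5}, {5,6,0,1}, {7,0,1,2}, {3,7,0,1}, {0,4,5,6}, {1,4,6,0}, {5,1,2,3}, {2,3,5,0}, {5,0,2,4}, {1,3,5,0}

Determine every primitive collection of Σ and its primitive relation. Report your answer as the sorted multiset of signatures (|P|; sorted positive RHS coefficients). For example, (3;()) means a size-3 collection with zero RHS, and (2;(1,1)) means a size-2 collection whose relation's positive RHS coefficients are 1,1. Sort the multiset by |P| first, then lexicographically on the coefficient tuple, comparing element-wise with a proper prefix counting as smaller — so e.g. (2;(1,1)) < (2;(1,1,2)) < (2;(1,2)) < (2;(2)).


Primitive collections (9):

  {6,7}:  v_{6} + v_{7} = 0  ⇒ sig = (2;())
  {2,6}:  v_{2} + v_{6} = v_{4}  ⇒ sig = (2;(1))
  {3,6}:  v_{3} + v_{6} = v_{5}  ⇒ sig = (2;(1))
  {4,7}:  v_{4} + v_{7} = v_{2}  ⇒ sig = (2;(1))
  {5,7}:  v_{5} + v_{7} = v_{3}  ⇒ sig = (2;(1))
  {3,4}:  v_{3} + v_{4} = v_{2} + v_{5}  ⇒ sig = (2;(1,1))
  {0,1,4,5}:  v_{0} + v_{1} + v_{4} + v_{5} = v_{7}  ⇒ sig = (4;(1))
  {0,1,2,5}:  v_{0} + v_{1} + v_{2} + v_{5} = 2·v_{7}  ⇒ sig = (4;(2))
  {0,1,2,3}:  v_{0} + v_{1} + v_{2} + v_{3} = 3·v_{7}  ⇒ sig = (4;(3))

so the primitive-relation signature multiset is
{ (2;()),  (2;(1)) ×4,  (2;(1,1)),  (4;(1)),  (4;(2)),  (4;(3)) }


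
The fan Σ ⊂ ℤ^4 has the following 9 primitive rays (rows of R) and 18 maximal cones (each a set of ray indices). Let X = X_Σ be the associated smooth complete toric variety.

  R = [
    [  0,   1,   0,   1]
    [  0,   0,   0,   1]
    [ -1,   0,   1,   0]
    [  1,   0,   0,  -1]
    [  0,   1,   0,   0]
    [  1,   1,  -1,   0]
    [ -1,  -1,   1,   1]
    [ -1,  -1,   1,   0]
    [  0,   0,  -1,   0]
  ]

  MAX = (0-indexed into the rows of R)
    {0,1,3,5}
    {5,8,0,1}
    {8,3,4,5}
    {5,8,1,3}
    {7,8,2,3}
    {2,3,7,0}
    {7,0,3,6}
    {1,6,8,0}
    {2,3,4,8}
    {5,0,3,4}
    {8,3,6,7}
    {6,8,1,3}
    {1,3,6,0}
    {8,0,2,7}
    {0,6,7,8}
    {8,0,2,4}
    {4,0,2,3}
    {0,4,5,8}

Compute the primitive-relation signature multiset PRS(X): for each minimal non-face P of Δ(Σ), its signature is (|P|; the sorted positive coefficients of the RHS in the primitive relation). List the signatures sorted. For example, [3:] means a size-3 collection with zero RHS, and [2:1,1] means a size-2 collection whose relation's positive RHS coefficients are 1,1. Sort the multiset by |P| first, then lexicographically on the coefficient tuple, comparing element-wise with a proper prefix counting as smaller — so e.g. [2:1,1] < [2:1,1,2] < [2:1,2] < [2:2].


10 collections generate NE(X_Σ); each relation:

  {5,7}:  v_{5} + v_{7} = 0 ; sig = [2:]
  {1,4}:  v_{1} + v_{4} = v_{0} ; sig = [2:1]
  {1,7}:  v_{1} + v_{7} = v_{6} ; sig = [2:1]
  {2,5}:  v_{2} + v_{5} = v_{4} ; sig = [2:1]
  {4,7}:  v_{4} + v_{7} = v_{2} ; sig = [2:1]
  {5,6}:  v_{5} + v_{6} = v_{1} ; sig = [2:1]
  {1,2}:  v_{1} + v_{2} = v_{0} + v_{7} ; sig = [2:1,1]
  {4,6}:  v_{4} + v_{6} = v_{0} + v_{7} ; sig = [2:1,1]
  {2,6}:  v_{2} + v_{6} = v_{0} + 2·v_{7} ; sig = [2:1,2]
  {0,3,8}:  v_{0} + v_{3} + v_{8} = v_{5} ; sig = [3:1]

Hence PRS(X_Σ) =
    |P|=2: 9 collections, coeffs (), (1), (1), (1), (1), (1), (1,1), (1,1), (1,2)
    |P|=3: 1 collection, coeffs (1)


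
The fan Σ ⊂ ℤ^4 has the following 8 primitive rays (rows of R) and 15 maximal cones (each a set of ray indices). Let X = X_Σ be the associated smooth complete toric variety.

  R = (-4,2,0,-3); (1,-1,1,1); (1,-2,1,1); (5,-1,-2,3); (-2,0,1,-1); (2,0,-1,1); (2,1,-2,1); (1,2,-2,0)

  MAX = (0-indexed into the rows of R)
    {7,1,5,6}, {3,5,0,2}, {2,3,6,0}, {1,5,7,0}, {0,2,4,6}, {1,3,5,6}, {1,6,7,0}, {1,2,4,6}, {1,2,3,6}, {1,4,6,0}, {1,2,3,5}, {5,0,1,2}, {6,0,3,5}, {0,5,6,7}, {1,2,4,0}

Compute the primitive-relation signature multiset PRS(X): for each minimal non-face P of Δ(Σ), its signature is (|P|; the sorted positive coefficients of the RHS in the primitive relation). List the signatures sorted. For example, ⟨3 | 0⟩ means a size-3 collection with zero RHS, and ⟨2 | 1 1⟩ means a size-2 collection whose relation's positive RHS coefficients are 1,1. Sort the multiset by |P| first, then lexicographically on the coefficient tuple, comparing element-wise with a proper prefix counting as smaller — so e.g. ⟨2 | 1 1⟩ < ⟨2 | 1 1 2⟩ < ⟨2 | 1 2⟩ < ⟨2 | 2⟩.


Primitive collections (9):

  {4,5}:  v_{4} + v_{5} = 0 ; sig = ⟨2 | 0⟩
  {2,7}:  v_{2} + v_{7} = v_{5} ; sig = ⟨2 | 1⟩
  {3,4}:  v_{3} + v_{4} = v_{2} + v_{6} ; sig = ⟨2 | 1 1⟩
  {4,7}:  v_{4} + v_{7} = v_{0} + v_{1} + v_{6} ; sig = ⟨2 | 1 1 1⟩
  {3,7}:  v_{3} + v_{7} = 2·v_{5} + v_{6} ; sig = ⟨2 | 1 2⟩
  {0,1,3}:  v_{0} + v_{1} + v_{3} = v_{5} ; sig = ⟨3 | 1⟩
  {2,5,6}:  v_{2} + v_{5} + v_{6} = v_{3} ; sig = ⟨3 | 1⟩
  {0,1,2,6}:  v_{0} + v_{1} + v_{2} + v_{6} = 0 ; sig = ⟨4 | 0⟩
  {0,1,5,6}:  v_{0} + v_{1} + v_{5} + v_{6} = v_{7} ; sig = ⟨4 | 1⟩

so the primitive-relation signature multiset is
[⟨2 | 0⟩, ⟨2 | 1⟩, ⟨2 | 1 1⟩, ⟨2 | 1 1 1⟩, ⟨2 | 1 2⟩, ⟨3 | 1⟩, ⟨3 | 1⟩, ⟨4 | 0⟩, ⟨4 | 1⟩]


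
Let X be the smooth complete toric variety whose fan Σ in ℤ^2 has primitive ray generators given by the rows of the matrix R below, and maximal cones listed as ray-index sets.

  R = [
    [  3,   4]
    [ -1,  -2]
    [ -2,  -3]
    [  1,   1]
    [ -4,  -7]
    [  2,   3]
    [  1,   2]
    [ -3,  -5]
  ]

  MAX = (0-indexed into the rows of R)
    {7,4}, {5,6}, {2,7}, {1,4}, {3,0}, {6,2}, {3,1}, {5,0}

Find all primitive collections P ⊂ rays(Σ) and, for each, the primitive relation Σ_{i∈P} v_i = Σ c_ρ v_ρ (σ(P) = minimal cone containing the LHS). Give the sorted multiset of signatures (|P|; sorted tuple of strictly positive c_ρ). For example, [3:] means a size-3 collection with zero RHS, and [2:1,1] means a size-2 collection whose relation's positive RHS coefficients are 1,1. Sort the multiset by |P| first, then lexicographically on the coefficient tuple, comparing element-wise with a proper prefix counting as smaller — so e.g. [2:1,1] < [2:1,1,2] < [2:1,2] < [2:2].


Σ has 20 primitive collections:

  P = {1,6}:  v_{1} + v_{6} = 0  ⇒ sig = [2:]
  P = {2,5}:  v_{2} + v_{5} = 0  ⇒ sig = [2:]
  P = {0,2}:  v_{0} + v_{2} = v_{3}  ⇒ sig = [2:1]
  P = {1,2}:  v_{1} + v_{2} = v_{7}  ⇒ sig = [2:1]
  P = {1,5}:  v_{1} + v_{5} = v_{3}  ⇒ sig = [2:1]
  P = {1,7}:  v_{1} + v_{7} = v_{4}  ⇒ sig = [2:1]
  P = {2,3}:  v_{2} + v_{3} = v_{1}  ⇒ sig = [2:1]
  P = {3,5}:  v_{3} + v_{5} = v_{0}  ⇒ sig = [2:1]
  P = {3,6}:  v_{3} + v_{6} = v_{5}  ⇒ sig = [2:1]
  P = {4,6}:  v_{4} + v_{6} = v_{7}  ⇒ sig = [2:1]
  P = {5,7}:  v_{5} + v_{7} = v_{1}  ⇒ sig = [2:1]
  P = {6,7}:  v_{6} + v_{7} = v_{2}  ⇒ sig = [2:1]
  P = {0,7}:  v_{0} + v_{7} = v_{1} + v_{3}  ⇒ sig = [2:1,1]
  P = {0,4}:  v_{0} + v_{4} = 2·v_{1} + v_{3}  ⇒ sig = [2:1,2]
  P = {0,1}:  v_{0} + v_{1} = 2·v_{3}  ⇒ sig = [2:2]
  P = {0,6}:  v_{0} + v_{6} = 2·v_{5}  ⇒ sig = [2:2]
  P = {2,4}:  v_{2} + v_{4} = 2·v_{7}  ⇒ sig = [2:2]
  P = {3,7}:  v_{3} + v_{7} = 2·v_{1}  ⇒ sig = [2:2]
  P = {4,5}:  v_{4} + v_{5} = 2·v_{1}  ⇒ sig = [2:2]
  P = {3,4}:  v_{3} + v_{4} = 3·v_{1}  ⇒ sig = [2:3]

Hence PRS(X_Σ) =
{ [2:] ×2,  [2:1] ×10,  [2:1,1],  [2:1,2],  [2:2] ×5,  [2:3] }
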